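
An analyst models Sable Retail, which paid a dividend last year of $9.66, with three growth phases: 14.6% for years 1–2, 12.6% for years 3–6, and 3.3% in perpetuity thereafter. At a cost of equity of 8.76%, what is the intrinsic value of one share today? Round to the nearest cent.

Three-stage DDM. Project D₁…D_6; terminal Gordon value at t=6 with g = 0.033; discount at r = 0.0876.
D_1 = 11.0704
D_2 = 12.6866
D_3 = 14.2851
D_4 = 16.0851
D_5 = 18.1118
D_6 = 20.3939
TV_6 = 21.0669/(0.0876−0.033) = 385.8403
P₀ = Σ Dₜ/(1+r)ᵗ + TV_6/(1+r)^6 = 300.8548

$300.85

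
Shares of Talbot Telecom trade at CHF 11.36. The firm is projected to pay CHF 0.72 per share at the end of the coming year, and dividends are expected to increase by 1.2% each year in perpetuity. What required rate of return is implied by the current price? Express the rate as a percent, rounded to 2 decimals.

Rearranging the constant-growth DDM: r = D₁/P₀ + g.
r = 0.7200 / 11.36 + 0.012 = 0.06338 + 0.012 = 0.07538

7.54%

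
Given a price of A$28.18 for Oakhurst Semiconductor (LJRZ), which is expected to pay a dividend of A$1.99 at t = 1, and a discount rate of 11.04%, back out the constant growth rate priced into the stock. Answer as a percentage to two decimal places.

From P₀ = D₁/(r − g), the implied growth is g = r − D₁/P₀.
g = 0.1104 − 1.99/28.18 = 0.1104 − 0.07062 = 0.03978

3.98%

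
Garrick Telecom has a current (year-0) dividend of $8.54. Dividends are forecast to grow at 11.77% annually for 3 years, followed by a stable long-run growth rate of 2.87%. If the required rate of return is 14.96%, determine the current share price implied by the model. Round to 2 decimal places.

Two-stage DDM. Project D₁…D_3 at 0.1177, terminal growth 0.0287, discount at r = 0.1496.
D_1 = 9.5452
D_2 = 10.6686
D_3 = 11.9243
Terminal value at t=3: TV = D_4/(r−g) = 12.2665/(0.1496−0.0287) = 101.4603
P₀ = 9.5452/(1+0.1496)^1 + 10.6686/(1+0.1496)^2 + 11.9243/(1+0.1496)^3 + 101.4603/(1+0.1496)^3 = 91.0057

$91.01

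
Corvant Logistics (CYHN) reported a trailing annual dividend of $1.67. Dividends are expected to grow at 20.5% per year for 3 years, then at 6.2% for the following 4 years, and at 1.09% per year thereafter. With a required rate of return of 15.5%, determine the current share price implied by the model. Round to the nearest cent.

Three-stage DDM. Project D₁…D_7; terminal Gordon value at t=7 with g = 0.0109; discount at r = 0.155.
D_1 = 2.0124
D_2 = 2.4249
D_3 = 2.9220
D_4 = 3.1031
D_5 = 3.2955
D_6 = 3.4999
D_7 = 3.7169
TV_7 = 3.7574/(0.155−0.0109) = 26.0747
P₀ = Σ Dₜ/(1+r)ᵗ + TV_7/(1+r)^7 = 21.1424

$21.14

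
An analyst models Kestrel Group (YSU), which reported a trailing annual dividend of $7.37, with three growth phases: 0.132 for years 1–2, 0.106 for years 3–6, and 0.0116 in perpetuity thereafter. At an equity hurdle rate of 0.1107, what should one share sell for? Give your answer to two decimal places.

Three-stage DDM. Project D₁…D_6; terminal Gordon value at t=6 with g = 0.0116; discount at r = 0.1107.
D_1 = 8.3428
D_2 = 9.4441
D_3 = 10.4452
D_4 = 11.5524
D_5 = 12.7769
D_6 = 14.1313
TV_6 = 14.2952/(0.1107−0.0116) = 144.2501
P₀ = Σ Dₜ/(1+r)ᵗ + TV_6/(1+r)^6 = 122.2965

$122.30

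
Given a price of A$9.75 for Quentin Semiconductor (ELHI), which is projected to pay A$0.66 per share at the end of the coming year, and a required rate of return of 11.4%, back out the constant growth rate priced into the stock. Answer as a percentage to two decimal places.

From P₀ = D₁/(r − g), the implied growth is g = r − D₁/P₀.
g = 0.114 − 0.66/9.75 = 0.114 − 0.06769 = 0.04631

4.63%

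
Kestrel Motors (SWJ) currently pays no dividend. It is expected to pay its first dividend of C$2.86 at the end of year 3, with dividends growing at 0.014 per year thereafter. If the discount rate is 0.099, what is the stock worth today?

Deferred-dividend DDM. At t=2 the remaining stream is a growing perpetuity with first payment D_3 = 2.86.
V_2 = D_3/(r−g) = 2.86/(0.099−0.014) = 33.6471
P₀ = V_2/(1+r)^2 = 33.6471/(1+0.099)^2 = 27.8581

C$27.86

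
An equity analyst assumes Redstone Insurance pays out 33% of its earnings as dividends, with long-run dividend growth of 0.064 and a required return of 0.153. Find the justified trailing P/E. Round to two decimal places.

3.95

Justified trailing P/E = b(1+g)/(r−g) = 0.33×(1+0.064)/(0.153−0.064) = 3.9452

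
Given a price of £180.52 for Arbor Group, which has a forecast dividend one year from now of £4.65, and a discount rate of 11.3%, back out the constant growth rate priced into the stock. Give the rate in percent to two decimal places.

8.72%

From P₀ = D₁/(r − g), the implied growth is g = r − D₁/P₀.
g = 0.113 − 4.65/180.52 = 0.113 − 0.02576 = 0.08724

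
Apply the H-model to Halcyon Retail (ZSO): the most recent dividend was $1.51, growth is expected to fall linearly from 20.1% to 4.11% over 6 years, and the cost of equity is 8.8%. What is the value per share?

H-model: P₀ = D₀[(1+g_L) + H(g_S−g_L)]/(r−g_L), with H = 6/2 = 3.
P₀ = 1.51 × [(1+0.0411) + 3×(0.201−0.0411)] / (0.088−0.0411)
   = 1.51 × 1.5208 / 0.0469 = 48.9639

$48.96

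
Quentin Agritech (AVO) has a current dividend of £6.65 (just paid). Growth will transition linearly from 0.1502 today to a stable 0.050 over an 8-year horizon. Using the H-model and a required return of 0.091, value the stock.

H-model: P₀ = D₀[(1+g_L) + H(g_S−g_L)]/(r−g_L), with H = 8/2 = 4.
P₀ = 6.65 × [(1+0.05) + 4×(0.1502−0.05)] / (0.091−0.05)
   = 6.65 × 1.4508 / 0.041 = 235.3127

£235.31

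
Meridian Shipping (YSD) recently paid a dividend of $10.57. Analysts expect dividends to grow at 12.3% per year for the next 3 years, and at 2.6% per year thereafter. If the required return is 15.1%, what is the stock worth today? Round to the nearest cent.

$110.77

Two-stage DDM. Project D₁…D_3 at 0.123, terminal growth 0.026, discount at r = 0.151.
D_1 = 11.8701
D_2 = 13.3301
D_3 = 14.9697
Terminal value at t=3: TV = D_4/(r−g) = 15.3590/(0.151−0.026) = 122.8716
P₀ = 11.8701/(1+0.151)^1 + 13.3301/(1+0.151)^2 + 14.9697/(1+0.151)^3 + 122.8716/(1+0.151)^3 = 110.7718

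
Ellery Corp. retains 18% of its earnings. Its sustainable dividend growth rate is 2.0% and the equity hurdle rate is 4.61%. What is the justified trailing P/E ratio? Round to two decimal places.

Payout ratio b = 1 − 0.18 = 0.82.
Justified trailing P/E = b(1+g)/(r−g) = 0.82×(1+0.02)/(0.0461−0.02) = 32.0460

32.05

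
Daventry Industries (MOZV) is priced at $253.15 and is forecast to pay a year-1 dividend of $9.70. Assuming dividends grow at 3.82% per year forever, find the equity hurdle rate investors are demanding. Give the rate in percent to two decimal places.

7.65%

Rearranging the constant-growth DDM: r = D₁/P₀ + g.
r = 9.7000 / 253.15 + 0.0382 = 0.03832 + 0.0382 = 0.07652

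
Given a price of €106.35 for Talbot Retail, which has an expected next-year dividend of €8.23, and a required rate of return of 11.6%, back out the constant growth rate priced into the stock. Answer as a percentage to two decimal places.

3.86%

From P₀ = D₁/(r − g), the implied growth is g = r − D₁/P₀.
g = 0.116 − 8.23/106.35 = 0.116 − 0.07739 = 0.03861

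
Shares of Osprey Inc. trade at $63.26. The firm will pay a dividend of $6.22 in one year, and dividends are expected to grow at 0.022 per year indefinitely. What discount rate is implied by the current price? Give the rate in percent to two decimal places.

12.03%

Rearranging the constant-growth DDM: r = D₁/P₀ + g.
r = 6.2200 / 63.26 + 0.022 = 0.09832 + 0.022 = 0.12032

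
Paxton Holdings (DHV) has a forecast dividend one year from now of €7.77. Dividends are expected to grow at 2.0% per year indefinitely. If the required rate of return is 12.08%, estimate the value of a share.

Gordon growth model: P₀ = D₁/(r − g), with D₁ = 7.77 given directly.
P₀ = 7.7700 / (0.1208 − 0.02) = 7.7700 / 0.1008 = 77.0833

€77.08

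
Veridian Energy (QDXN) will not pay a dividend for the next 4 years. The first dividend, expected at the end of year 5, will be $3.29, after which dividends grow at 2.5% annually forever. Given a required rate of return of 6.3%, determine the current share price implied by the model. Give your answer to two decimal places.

Deferred-dividend DDM. At t=4 the remaining stream is a growing perpetuity with first payment D_5 = 3.29.
V_4 = D_5/(r−g) = 3.29/(0.063−0.025) = 86.5789
P₀ = V_4/(1+r)^4 = 86.5789/(1+0.063)^4 = 67.8077

$67.81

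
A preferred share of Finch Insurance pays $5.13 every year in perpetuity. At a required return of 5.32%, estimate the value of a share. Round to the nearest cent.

Zero-growth DDM (perpetuity): P₀ = D/r = 5.13 / 0.0532 = 96.4286

$96.43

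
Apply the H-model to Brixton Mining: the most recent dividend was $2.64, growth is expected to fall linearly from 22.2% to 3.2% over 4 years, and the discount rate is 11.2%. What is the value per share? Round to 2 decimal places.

$46.60

H-model: P₀ = D₀[(1+g_L) + H(g_S−g_L)]/(r−g_L), with H = 4/2 = 2.
P₀ = 2.64 × [(1+0.032) + 2×(0.222−0.032)] / (0.112−0.032)
   = 2.64 × 1.4120 / 0.08 = 46.5960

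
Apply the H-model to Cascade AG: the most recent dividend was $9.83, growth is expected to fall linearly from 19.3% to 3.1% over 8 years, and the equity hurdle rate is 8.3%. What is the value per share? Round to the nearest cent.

$317.40

H-model: P₀ = D₀[(1+g_L) + H(g_S−g_L)]/(r−g_L), with H = 8/2 = 4.
P₀ = 9.83 × [(1+0.031) + 4×(0.193−0.031)] / (0.083−0.031)
   = 9.83 × 1.6790 / 0.052 = 317.3956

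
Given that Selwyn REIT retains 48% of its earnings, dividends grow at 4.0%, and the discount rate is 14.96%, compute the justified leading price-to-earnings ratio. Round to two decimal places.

4.74

Payout ratio b = 1 − 0.48 = 0.52.
Justified leading P/E = b/(r−g) = 0.52/(0.1496−0.04) = 4.7445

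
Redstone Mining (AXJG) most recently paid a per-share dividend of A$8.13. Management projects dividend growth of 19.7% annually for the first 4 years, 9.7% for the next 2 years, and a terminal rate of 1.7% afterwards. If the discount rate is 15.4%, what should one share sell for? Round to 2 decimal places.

A$116.25

Three-stage DDM. Project D₁…D_6; terminal Gordon value at t=6 with g = 0.017; discount at r = 0.154.
D_1 = 9.7316
D_2 = 11.6487
D_3 = 13.9435
D_4 = 16.6904
D_5 = 18.3094
D_6 = 20.0854
TV_6 = 20.4268/(0.154−0.017) = 149.1011
P₀ = Σ Dₜ/(1+r)ᵗ + TV_6/(1+r)^6 = 116.2466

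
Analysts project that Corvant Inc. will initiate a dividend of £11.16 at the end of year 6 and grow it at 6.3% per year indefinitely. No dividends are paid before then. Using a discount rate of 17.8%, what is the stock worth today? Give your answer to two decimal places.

Deferred-dividend DDM. At t=5 the remaining stream is a growing perpetuity with first payment D_6 = 11.16.
V_5 = D_6/(r−g) = 11.16/(0.178−0.063) = 97.0435
P₀ = V_5/(1+r)^5 = 97.0435/(1+0.178)^5 = 42.7799

£42.78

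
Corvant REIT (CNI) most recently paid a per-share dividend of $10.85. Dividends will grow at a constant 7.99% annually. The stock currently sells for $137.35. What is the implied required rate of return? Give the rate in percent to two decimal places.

Rearranging the constant-growth DDM: r = D₁/P₀ + g.
D₁ = 10.85 × (1 + 0.0799) = 11.7169.
r = 11.7169 / 137.35 + 0.0799 = 0.08531 + 0.0799 = 0.16521

16.52%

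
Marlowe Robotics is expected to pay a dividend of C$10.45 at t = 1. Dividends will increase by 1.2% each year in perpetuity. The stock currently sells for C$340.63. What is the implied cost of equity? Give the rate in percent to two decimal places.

4.27%

Rearranging the constant-growth DDM: r = D₁/P₀ + g.
r = 10.4500 / 340.63 + 0.012 = 0.03068 + 0.012 = 0.04268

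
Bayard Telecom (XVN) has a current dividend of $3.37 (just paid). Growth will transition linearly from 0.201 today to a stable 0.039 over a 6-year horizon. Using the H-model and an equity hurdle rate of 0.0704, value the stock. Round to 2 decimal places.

$163.67

H-model: P₀ = D₀[(1+g_L) + H(g_S−g_L)]/(r−g_L), with H = 6/2 = 3.
P₀ = 3.37 × [(1+0.039) + 3×(0.201−0.039)] / (0.0704−0.039)
   = 3.37 × 1.5250 / 0.0314 = 163.6704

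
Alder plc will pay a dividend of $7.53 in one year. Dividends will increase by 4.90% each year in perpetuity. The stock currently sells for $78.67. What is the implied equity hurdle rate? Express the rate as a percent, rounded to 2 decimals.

14.47%

Rearranging the constant-growth DDM: r = D₁/P₀ + g.
r = 7.5300 / 78.67 + 0.049 = 0.09572 + 0.049 = 0.14472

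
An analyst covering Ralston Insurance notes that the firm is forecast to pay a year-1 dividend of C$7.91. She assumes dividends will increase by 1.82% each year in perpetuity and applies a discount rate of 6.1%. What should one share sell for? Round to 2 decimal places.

Gordon growth model: P₀ = D₁/(r − g), with D₁ = 7.91 given directly.
P₀ = 7.9100 / (0.061 − 0.0182) = 7.9100 / 0.0428 = 184.8131

C$184.81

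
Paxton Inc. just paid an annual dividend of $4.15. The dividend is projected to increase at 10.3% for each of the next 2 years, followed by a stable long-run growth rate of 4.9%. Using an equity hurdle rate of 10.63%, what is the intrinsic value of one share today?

$83.79

Two-stage DDM. Project D₁…D_2 at 0.103, terminal growth 0.049, discount at r = 0.1063.
D_1 = 4.5775
D_2 = 5.0489
Terminal value at t=2: TV = D_3/(r−g) = 5.2963/(0.1063−0.049) = 92.4315
P₀ = 4.5775/(1+0.1063)^1 + 5.0489/(1+0.1063)^2 + 92.4315/(1+0.1063)^2 = 83.7850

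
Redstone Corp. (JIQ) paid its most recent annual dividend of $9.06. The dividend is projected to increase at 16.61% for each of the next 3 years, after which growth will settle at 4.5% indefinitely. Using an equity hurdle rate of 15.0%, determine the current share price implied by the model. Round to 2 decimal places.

$121.96

Two-stage DDM. Project D₁…D_3 at 0.1661, terminal growth 0.045, discount at r = 0.15.
D_1 = 10.5649
D_2 = 12.3197
D_3 = 14.3660
Terminal value at t=3: TV = D_4/(r−g) = 15.0125/(0.15−0.045) = 142.9758
P₀ = 10.5649/(1+0.15)^1 + 12.3197/(1+0.15)^2 + 14.3660/(1+0.15)^3 + 142.9758/(1+0.15)^3 = 121.9571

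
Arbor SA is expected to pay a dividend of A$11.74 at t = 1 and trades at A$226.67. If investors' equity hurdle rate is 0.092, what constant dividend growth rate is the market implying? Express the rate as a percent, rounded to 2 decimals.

From P₀ = D₁/(r − g), the implied growth is g = r − D₁/P₀.
g = 0.092 − 11.74/226.67 = 0.092 − 0.05179 = 0.04021

4.02%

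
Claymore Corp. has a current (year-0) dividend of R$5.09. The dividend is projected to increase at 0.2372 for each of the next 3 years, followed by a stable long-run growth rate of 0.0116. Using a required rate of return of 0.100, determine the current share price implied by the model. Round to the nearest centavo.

R$102.28

Two-stage DDM. Project D₁…D_3 at 0.2372, terminal growth 0.0116, discount at r = 0.1.
D_1 = 6.2973
D_2 = 7.7911
D_3 = 9.6391
Terminal value at t=3: TV = D_4/(r−g) = 9.7509/(0.1−0.0116) = 110.3047
P₀ = 6.2973/(1+0.1)^1 + 7.7911/(1+0.1)^2 + 9.6391/(1+0.1)^3 + 110.3047/(1+0.1)^3 = 102.2793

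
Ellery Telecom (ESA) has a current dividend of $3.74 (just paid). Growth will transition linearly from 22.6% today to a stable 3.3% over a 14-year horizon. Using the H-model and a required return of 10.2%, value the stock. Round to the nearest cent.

H-model: P₀ = D₀[(1+g_L) + H(g_S−g_L)]/(r−g_L), with H = 14/2 = 7.
P₀ = 3.74 × [(1+0.033) + 7×(0.226−0.033)] / (0.102−0.033)
   = 3.74 × 2.3840 / 0.069 = 129.2197

$129.22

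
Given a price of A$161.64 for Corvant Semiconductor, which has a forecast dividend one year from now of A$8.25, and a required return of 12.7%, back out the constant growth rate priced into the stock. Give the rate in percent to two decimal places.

7.60%

From P₀ = D₁/(r − g), the implied growth is g = r − D₁/P₀.
g = 0.127 − 8.25/161.64 = 0.127 − 0.05104 = 0.07596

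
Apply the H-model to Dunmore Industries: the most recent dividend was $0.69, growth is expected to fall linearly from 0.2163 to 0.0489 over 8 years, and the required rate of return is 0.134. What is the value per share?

H-model: P₀ = D₀[(1+g_L) + H(g_S−g_L)]/(r−g_L), with H = 8/2 = 4.
P₀ = 0.69 × [(1+0.0489) + 4×(0.2163−0.0489)] / (0.134−0.0489)
   = 0.69 × 1.7185 / 0.0851 = 13.9338

$13.93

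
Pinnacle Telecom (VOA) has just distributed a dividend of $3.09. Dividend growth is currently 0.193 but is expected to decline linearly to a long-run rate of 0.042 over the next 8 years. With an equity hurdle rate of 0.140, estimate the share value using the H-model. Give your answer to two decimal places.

$51.90

H-model: P₀ = D₀[(1+g_L) + H(g_S−g_L)]/(r−g_L), with H = 8/2 = 4.
P₀ = 3.09 × [(1+0.042) + 4×(0.193−0.042)] / (0.14−0.042)
   = 3.09 × 1.6460 / 0.098 = 51.8994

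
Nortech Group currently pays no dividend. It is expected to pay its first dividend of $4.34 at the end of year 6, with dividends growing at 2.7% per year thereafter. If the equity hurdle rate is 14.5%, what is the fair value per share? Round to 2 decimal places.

Deferred-dividend DDM. At t=5 the remaining stream is a growing perpetuity with first payment D_6 = 4.34.
V_5 = D_6/(r−g) = 4.34/(0.145−0.027) = 36.7797
P₀ = V_5/(1+r)^5 = 36.7797/(1+0.145)^5 = 18.6888

$18.69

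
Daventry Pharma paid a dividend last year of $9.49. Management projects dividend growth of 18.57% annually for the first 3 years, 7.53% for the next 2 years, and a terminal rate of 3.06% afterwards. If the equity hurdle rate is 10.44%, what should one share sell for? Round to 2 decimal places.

$210.91

Three-stage DDM. Project D₁…D_5; terminal Gordon value at t=5 with g = 0.0306; discount at r = 0.1044.
D_1 = 11.2523
D_2 = 13.3418
D_3 = 15.8194
D_4 = 17.0106
D_5 = 18.2915
TV_5 = 18.8512/(0.1044−0.0306) = 255.4370
P₀ = Σ Dₜ/(1+r)ᵗ + TV_5/(1+r)^5 = 210.9105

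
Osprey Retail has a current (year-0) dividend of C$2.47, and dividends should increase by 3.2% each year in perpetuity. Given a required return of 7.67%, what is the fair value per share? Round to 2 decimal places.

Gordon growth model: P₀ = D₁/(r − g). D₁ = 2.47 × (1 + 0.032) = 2.5490.
P₀ = 2.5490 / (0.0767 − 0.032) = 2.5490 / 0.0447 = 57.0255

C$57.03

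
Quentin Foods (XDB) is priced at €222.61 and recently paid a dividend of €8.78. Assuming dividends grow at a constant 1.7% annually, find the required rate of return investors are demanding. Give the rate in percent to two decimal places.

Rearranging the constant-growth DDM: r = D₁/P₀ + g.
D₁ = 8.78 × (1 + 0.017) = 8.9293.
r = 8.9293 / 222.61 + 0.017 = 0.04011 + 0.017 = 0.05711

5.71%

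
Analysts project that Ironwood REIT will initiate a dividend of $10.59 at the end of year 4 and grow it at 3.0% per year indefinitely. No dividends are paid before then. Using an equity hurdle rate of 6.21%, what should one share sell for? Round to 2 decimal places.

$275.36

Deferred-dividend DDM. At t=3 the remaining stream is a growing perpetuity with first payment D_4 = 10.59.
V_3 = D_4/(r−g) = 10.59/(0.0621−0.03) = 329.9065
P₀ = V_3/(1+r)^3 = 329.9065/(1+0.0621)^3 = 275.3561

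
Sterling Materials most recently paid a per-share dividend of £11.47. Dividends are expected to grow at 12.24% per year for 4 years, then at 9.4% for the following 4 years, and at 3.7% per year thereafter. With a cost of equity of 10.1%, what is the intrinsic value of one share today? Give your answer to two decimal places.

Three-stage DDM. Project D₁…D_8; terminal Gordon value at t=8 with g = 0.037; discount at r = 0.101.
D_1 = 12.8739
D_2 = 14.4497
D_3 = 16.2183
D_4 = 18.2035
D_5 = 19.9146
D_6 = 21.7866
D_7 = 23.8345
D_8 = 26.0749
TV_8 = 27.0397/(0.101−0.037) = 422.4955
P₀ = Σ Dₜ/(1+r)ᵗ + TV_8/(1+r)^8 = 292.5926

£292.59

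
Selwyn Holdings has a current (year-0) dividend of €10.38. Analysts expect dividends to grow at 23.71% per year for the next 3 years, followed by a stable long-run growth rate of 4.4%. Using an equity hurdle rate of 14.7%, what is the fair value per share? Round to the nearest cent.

€168.30

Two-stage DDM. Project D₁…D_3 at 0.2371, terminal growth 0.044, discount at r = 0.147.
D_1 = 12.8411
D_2 = 15.8857
D_3 = 19.6522
Terminal value at t=3: TV = D_4/(r−g) = 20.5169/(0.147−0.044) = 199.1934
P₀ = 12.8411/(1+0.147)^1 + 15.8857/(1+0.147)^2 + 19.6522/(1+0.147)^3 + 199.1934/(1+0.147)^3 = 168.2968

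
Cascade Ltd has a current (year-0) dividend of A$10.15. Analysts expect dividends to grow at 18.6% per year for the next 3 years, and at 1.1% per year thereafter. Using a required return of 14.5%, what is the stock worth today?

A$117.79

Two-stage DDM. Project D₁…D_3 at 0.186, terminal growth 0.011, discount at r = 0.145.
D_1 = 12.0379
D_2 = 14.2769
D_3 = 16.9325
Terminal value at t=3: TV = D_4/(r−g) = 17.1187/(0.145−0.011) = 127.7516
P₀ = 12.0379/(1+0.145)^1 + 14.2769/(1+0.145)^2 + 16.9325/(1+0.145)^3 + 127.7516/(1+0.145)^3 = 117.7872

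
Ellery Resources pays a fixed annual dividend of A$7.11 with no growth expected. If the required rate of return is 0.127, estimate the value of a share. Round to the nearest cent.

Zero-growth DDM (perpetuity): P₀ = D/r = 7.11 / 0.127 = 55.9843

A$55.98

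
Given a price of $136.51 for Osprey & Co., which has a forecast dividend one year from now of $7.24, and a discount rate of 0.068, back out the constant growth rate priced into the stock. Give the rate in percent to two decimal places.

1.50%

From P₀ = D₁/(r − g), the implied growth is g = r − D₁/P₀.
g = 0.068 − 7.24/136.51 = 0.068 − 0.05304 = 0.01496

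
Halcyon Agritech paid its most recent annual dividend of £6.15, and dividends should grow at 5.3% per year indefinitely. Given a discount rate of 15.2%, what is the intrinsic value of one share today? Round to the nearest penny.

Gordon growth model: P₀ = D₁/(r − g). D₁ = 6.15 × (1 + 0.053) = 6.4760.
P₀ = 6.4760 / (0.152 − 0.053) = 6.4760 / 0.099 = 65.4136

£65.41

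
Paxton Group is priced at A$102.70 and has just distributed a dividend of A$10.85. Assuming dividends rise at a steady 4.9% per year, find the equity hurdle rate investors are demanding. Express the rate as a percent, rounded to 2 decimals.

Rearranging the constant-growth DDM: r = D₁/P₀ + g.
D₁ = 10.85 × (1 + 0.049) = 11.3816.
r = 11.3816 / 102.70 + 0.049 = 0.11082 + 0.049 = 0.15982

15.98%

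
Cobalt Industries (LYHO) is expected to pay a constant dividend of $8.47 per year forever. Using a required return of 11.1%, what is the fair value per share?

Zero-growth DDM (perpetuity): P₀ = D/r = 8.47 / 0.111 = 76.3063

$76.31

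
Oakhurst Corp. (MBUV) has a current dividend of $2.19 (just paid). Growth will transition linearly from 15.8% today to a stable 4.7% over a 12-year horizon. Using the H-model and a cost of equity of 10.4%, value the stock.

$65.82

H-model: P₀ = D₀[(1+g_L) + H(g_S−g_L)]/(r−g_L), with H = 12/2 = 6.
P₀ = 2.19 × [(1+0.047) + 6×(0.158−0.047)] / (0.104−0.047)
   = 2.19 × 1.7130 / 0.057 = 65.8153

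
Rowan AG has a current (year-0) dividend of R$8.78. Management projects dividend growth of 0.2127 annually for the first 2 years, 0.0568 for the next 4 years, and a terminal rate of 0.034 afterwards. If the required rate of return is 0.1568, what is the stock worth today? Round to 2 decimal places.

R$106.39

Three-stage DDM. Project D₁…D_6; terminal Gordon value at t=6 with g = 0.034; discount at r = 0.1568.
D_1 = 10.6475
D_2 = 12.9122
D_3 = 13.6456
D_4 = 14.4207
D_5 = 15.2398
D_6 = 16.1054
TV_6 = 16.6530/(0.1568−0.034) = 135.6109
P₀ = Σ Dₜ/(1+r)ᵗ + TV_6/(1+r)^6 = 106.3895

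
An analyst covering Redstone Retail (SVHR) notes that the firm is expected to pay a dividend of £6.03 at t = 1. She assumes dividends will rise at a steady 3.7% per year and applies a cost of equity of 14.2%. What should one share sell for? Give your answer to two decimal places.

£57.43

Gordon growth model: P₀ = D₁/(r − g), with D₁ = 6.03 given directly.
P₀ = 6.0300 / (0.142 − 0.037) = 6.0300 / 0.105 = 57.4286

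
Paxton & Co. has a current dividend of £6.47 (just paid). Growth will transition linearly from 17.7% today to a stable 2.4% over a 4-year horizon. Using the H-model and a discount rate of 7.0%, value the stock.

H-model: P₀ = D₀[(1+g_L) + H(g_S−g_L)]/(r−g_L), with H = 4/2 = 2.
P₀ = 6.47 × [(1+0.024) + 2×(0.177−0.024)] / (0.07−0.024)
   = 6.47 × 1.3300 / 0.046 = 187.0674

£187.07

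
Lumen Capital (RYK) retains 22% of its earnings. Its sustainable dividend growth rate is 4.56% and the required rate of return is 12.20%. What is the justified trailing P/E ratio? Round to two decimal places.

Payout ratio b = 1 − 0.22 = 0.78.
Justified trailing P/E = b(1+g)/(r−g) = 0.78×(1+0.0456)/(0.122−0.0456) = 10.6750

10.67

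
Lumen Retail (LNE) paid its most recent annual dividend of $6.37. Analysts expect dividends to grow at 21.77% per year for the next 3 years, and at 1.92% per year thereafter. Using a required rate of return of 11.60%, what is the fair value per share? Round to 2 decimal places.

Two-stage DDM. Project D₁…D_3 at 0.2177, terminal growth 0.0192, discount at r = 0.116.
D_1 = 7.7567
D_2 = 9.4454
D_3 = 11.5017
Terminal value at t=3: TV = D_4/(r−g) = 11.7225/(0.116−0.0192) = 121.1001
P₀ = 7.7567/(1+0.116)^1 + 9.4454/(1+0.116)^2 + 11.5017/(1+0.116)^3 + 121.1001/(1+0.116)^3 = 109.9362

$109.94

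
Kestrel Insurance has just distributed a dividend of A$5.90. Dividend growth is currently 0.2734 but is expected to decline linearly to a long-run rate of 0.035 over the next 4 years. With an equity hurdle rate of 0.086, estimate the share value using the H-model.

A$174.89

H-model: P₀ = D₀[(1+g_L) + H(g_S−g_L)]/(r−g_L), with H = 4/2 = 2.
P₀ = 5.90 × [(1+0.035) + 2×(0.2734−0.035)] / (0.086−0.035)
   = 5.90 × 1.5118 / 0.051 = 174.8945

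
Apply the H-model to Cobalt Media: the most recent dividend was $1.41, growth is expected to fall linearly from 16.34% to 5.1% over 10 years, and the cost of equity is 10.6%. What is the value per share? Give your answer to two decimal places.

H-model: P₀ = D₀[(1+g_L) + H(g_S−g_L)]/(r−g_L), with H = 10/2 = 5.
P₀ = 1.41 × [(1+0.051) + 5×(0.1634−0.051)] / (0.106−0.051)
   = 1.41 × 1.6130 / 0.055 = 41.3515

$41.35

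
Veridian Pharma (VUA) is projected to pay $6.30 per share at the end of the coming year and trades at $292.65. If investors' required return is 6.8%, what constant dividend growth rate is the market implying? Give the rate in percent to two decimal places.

4.65%

From P₀ = D₁/(r − g), the implied growth is g = r − D₁/P₀.
g = 0.068 − 6.30/292.65 = 0.068 − 0.02153 = 0.04647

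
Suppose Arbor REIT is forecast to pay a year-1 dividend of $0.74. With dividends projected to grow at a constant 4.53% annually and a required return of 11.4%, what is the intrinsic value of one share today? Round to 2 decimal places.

Gordon growth model: P₀ = D₁/(r − g), with D₁ = 0.74 given directly.
P₀ = 0.7400 / (0.114 − 0.0453) = 0.7400 / 0.0687 = 10.7715

$10.77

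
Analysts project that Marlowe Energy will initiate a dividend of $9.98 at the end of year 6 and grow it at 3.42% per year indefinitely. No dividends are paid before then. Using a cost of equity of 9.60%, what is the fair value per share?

Deferred-dividend DDM. At t=5 the remaining stream is a growing perpetuity with first payment D_6 = 9.98.
V_5 = D_6/(r−g) = 9.98/(0.096−0.0342) = 161.4887
P₀ = V_5/(1+r)^5 = 161.4887/(1+0.096)^5 = 102.1149

$102.11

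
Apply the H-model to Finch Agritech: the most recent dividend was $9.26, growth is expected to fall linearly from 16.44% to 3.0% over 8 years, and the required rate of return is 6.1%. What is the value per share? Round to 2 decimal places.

$468.26

H-model: P₀ = D₀[(1+g_L) + H(g_S−g_L)]/(r−g_L), with H = 8/2 = 4.
P₀ = 9.26 × [(1+0.03) + 4×(0.1644−0.03)] / (0.061−0.03)
   = 9.26 × 1.5676 / 0.031 = 468.2573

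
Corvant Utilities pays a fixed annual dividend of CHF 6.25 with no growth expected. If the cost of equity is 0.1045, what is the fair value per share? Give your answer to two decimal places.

Zero-growth DDM (perpetuity): P₀ = D/r = 6.25 / 0.1045 = 59.8086

CHF 59.81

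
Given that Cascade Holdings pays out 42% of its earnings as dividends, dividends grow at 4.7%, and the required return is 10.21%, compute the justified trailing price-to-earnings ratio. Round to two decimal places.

Justified trailing P/E = b(1+g)/(r−g) = 0.42×(1+0.047)/(0.1021−0.047) = 7.9808

7.98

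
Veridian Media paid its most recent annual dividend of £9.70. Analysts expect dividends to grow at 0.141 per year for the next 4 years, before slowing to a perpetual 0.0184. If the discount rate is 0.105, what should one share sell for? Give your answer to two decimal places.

£171.74

Two-stage DDM. Project D₁…D_4 at 0.141, terminal growth 0.0184, discount at r = 0.105.
D_1 = 11.0677
D_2 = 12.6282
D_3 = 14.4088
D_4 = 16.4405
Terminal value at t=4: TV = D_5/(r−g) = 16.7430/(0.105−0.0184) = 193.3369
P₀ = 11.0677/(1+0.105)^1 + 12.6282/(1+0.105)^2 + 14.4088/(1+0.105)^3 + 16.4405/(1+0.105)^4 + 193.3369/(1+0.105)^4 = 171.7426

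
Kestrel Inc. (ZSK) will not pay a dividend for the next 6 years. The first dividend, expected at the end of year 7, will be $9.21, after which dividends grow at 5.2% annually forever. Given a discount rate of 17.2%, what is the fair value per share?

Deferred-dividend DDM. At t=6 the remaining stream is a growing perpetuity with first payment D_7 = 9.21.
V_6 = D_7/(r−g) = 9.21/(0.172−0.052) = 76.7500
P₀ = V_6/(1+r)^6 = 76.7500/(1+0.172)^6 = 29.6151

$29.62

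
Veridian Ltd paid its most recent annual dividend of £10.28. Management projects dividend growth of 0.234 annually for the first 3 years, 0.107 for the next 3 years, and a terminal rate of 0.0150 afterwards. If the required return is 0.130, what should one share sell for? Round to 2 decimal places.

Three-stage DDM. Project D₁…D_6; terminal Gordon value at t=6 with g = 0.015; discount at r = 0.13.
D_1 = 12.6855
D_2 = 15.6539
D_3 = 19.3170
D_4 = 21.3839
D_5 = 23.6719
D_6 = 26.2048
TV_6 = 26.5979/(0.13−0.015) = 231.2862
P₀ = Σ Dₜ/(1+r)ᵗ + TV_6/(1+r)^6 = 186.5141

£186.51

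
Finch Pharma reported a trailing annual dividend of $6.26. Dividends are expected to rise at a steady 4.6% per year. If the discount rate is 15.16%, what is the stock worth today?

Gordon growth model: P₀ = D₁/(r − g). D₁ = 6.26 × (1 + 0.046) = 6.5480.
P₀ = 6.5480 / (0.1516 − 0.046) = 6.5480 / 0.1056 = 62.0072

$62.01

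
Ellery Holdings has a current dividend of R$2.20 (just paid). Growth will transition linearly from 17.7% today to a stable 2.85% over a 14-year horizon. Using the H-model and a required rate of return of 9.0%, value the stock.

H-model: P₀ = D₀[(1+g_L) + H(g_S−g_L)]/(r−g_L), with H = 14/2 = 7.
P₀ = 2.20 × [(1+0.0285) + 7×(0.177−0.0285)] / (0.09−0.0285)
   = 2.20 × 2.0680 / 0.0615 = 73.9772

R$73.98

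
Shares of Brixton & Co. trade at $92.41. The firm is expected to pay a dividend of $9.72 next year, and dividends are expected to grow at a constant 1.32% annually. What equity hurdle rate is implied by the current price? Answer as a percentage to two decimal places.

Rearranging the constant-growth DDM: r = D₁/P₀ + g.
r = 9.7200 / 92.41 + 0.0132 = 0.10518 + 0.0132 = 0.11838

11.84%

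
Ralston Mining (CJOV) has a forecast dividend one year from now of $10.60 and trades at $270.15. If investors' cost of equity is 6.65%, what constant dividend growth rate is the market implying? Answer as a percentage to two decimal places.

2.73%

From P₀ = D₁/(r − g), the implied growth is g = r − D₁/P₀.
g = 0.0665 − 10.60/270.15 = 0.0665 − 0.03924 = 0.02726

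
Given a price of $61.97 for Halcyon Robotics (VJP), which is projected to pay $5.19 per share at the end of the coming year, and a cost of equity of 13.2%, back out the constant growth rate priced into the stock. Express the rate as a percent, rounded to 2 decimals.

4.82%

From P₀ = D₁/(r − g), the implied growth is g = r − D₁/P₀.
g = 0.132 − 5.19/61.97 = 0.132 − 0.08375 = 0.04825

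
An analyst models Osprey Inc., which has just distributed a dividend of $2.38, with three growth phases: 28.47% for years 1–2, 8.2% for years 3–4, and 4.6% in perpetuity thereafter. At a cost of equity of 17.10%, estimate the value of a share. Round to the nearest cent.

Three-stage DDM. Project D₁…D_4; terminal Gordon value at t=4 with g = 0.046; discount at r = 0.171.
D_1 = 3.0576
D_2 = 3.9281
D_3 = 4.2502
D_4 = 4.5987
TV_4 = 4.8102/(0.171−0.046) = 38.4819
P₀ = Σ Dₜ/(1+r)ᵗ + TV_4/(1+r)^4 = 31.0341

$31.03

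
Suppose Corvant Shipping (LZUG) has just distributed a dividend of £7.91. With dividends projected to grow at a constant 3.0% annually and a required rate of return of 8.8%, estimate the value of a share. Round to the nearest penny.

£140.47

Gordon growth model: P₀ = D₁/(r − g). D₁ = 7.91 × (1 + 0.03) = 8.1473.
P₀ = 8.1473 / (0.088 − 0.03) = 8.1473 / 0.058 = 140.4707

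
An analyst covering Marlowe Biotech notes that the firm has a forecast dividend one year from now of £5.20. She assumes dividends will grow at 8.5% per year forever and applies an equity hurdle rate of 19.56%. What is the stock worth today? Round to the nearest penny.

Gordon growth model: P₀ = D₁/(r − g), with D₁ = 5.20 given directly.
P₀ = 5.2000 / (0.1956 − 0.085) = 5.2000 / 0.1106 = 47.0163

£47.02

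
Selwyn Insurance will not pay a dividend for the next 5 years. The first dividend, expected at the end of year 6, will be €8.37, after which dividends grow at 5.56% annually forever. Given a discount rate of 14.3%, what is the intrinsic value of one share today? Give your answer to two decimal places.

Deferred-dividend DDM. At t=5 the remaining stream is a growing perpetuity with first payment D_6 = 8.37.
V_5 = D_6/(r−g) = 8.37/(0.143−0.0556) = 95.7666
P₀ = V_5/(1+r)^5 = 95.7666/(1+0.143)^5 = 49.0889

€49.09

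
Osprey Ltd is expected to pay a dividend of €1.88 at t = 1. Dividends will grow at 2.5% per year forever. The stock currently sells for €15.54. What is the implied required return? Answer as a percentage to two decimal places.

Rearranging the constant-growth DDM: r = D₁/P₀ + g.
r = 1.8800 / 15.54 + 0.025 = 0.12098 + 0.025 = 0.14598

14.60%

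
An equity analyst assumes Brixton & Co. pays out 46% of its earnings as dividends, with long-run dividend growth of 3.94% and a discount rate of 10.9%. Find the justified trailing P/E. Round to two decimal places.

6.87

Justified trailing P/E = b(1+g)/(r−g) = 0.46×(1+0.0394)/(0.109−0.0394) = 6.8696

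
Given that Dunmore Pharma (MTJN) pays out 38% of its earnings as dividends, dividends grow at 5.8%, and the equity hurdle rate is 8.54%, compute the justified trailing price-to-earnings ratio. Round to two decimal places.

14.67

Justified trailing P/E = b(1+g)/(r−g) = 0.38×(1+0.058)/(0.0854−0.058) = 14.6730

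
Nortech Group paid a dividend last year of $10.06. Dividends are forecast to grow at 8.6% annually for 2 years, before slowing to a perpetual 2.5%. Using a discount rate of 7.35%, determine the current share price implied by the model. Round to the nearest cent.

Two-stage DDM. Project D₁…D_2 at 0.086, terminal growth 0.025, discount at r = 0.0735.
D_1 = 10.9252
D_2 = 11.8647
Terminal value at t=2: TV = D_3/(r−g) = 12.1613/(0.0735−0.025) = 250.7493
P₀ = 10.9252/(1+0.0735)^1 + 11.8647/(1+0.0735)^2 + 250.7493/(1+0.0735)^2 = 238.0611

$238.06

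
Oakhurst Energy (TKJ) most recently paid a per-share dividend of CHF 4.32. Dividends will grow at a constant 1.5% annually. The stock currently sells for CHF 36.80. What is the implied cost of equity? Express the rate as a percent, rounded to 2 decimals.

Rearranging the constant-growth DDM: r = D₁/P₀ + g.
D₁ = 4.32 × (1 + 0.015) = 4.3848.
r = 4.3848 / 36.80 + 0.015 = 0.11915 + 0.015 = 0.13415

13.42%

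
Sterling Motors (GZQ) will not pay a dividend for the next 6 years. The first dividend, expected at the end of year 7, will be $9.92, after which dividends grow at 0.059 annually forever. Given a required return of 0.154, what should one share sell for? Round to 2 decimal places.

Deferred-dividend DDM. At t=6 the remaining stream is a growing perpetuity with first payment D_7 = 9.92.
V_6 = D_7/(r−g) = 9.92/(0.154−0.059) = 104.4211
P₀ = V_6/(1+r)^6 = 104.4211/(1+0.154)^6 = 44.2133

$44.21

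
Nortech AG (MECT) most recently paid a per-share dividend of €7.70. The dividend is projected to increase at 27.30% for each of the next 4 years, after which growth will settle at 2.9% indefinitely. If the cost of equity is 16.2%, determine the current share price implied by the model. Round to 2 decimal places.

Two-stage DDM. Project D₁…D_4 at 0.273, terminal growth 0.029, discount at r = 0.162.
D_1 = 9.8021
D_2 = 12.4781
D_3 = 15.8846
D_4 = 20.2211
Terminal value at t=4: TV = D_5/(r−g) = 20.8075/(0.162−0.029) = 156.4473
P₀ = 9.8021/(1+0.162)^1 + 12.4781/(1+0.162)^2 + 15.8846/(1+0.162)^3 + 20.2211/(1+0.162)^4 + 156.4473/(1+0.162)^4 = 124.7034

€124.70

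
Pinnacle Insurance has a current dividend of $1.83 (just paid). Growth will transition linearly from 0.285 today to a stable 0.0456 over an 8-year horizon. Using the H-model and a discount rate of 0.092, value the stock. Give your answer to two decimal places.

H-model: P₀ = D₀[(1+g_L) + H(g_S−g_L)]/(r−g_L), with H = 8/2 = 4.
P₀ = 1.83 × [(1+0.0456) + 4×(0.285−0.0456)] / (0.092−0.0456)
   = 1.83 × 2.0032 / 0.0464 = 79.0055

$79.01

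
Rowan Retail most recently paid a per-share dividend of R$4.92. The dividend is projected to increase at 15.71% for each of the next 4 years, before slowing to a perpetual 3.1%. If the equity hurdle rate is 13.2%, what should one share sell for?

R$75.62

Two-stage DDM. Project D₁…D_4 at 0.1571, terminal growth 0.031, discount at r = 0.132.
D_1 = 5.6929
D_2 = 6.5873
D_3 = 7.6222
D_4 = 8.8196
Terminal value at t=4: TV = D_5/(r−g) = 9.0930/(0.132−0.031) = 90.0297
P₀ = 5.6929/(1+0.132)^1 + 6.5873/(1+0.132)^2 + 7.6222/(1+0.132)^3 + 8.8196/(1+0.132)^4 + 90.0297/(1+0.132)^4 = 75.6231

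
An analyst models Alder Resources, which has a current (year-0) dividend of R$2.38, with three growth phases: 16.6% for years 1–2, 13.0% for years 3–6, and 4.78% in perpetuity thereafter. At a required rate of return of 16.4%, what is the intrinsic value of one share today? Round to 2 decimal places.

Three-stage DDM. Project D₁…D_6; terminal Gordon value at t=6 with g = 0.0478; discount at r = 0.164.
D_1 = 2.7751
D_2 = 3.2357
D_3 = 3.6564
D_4 = 4.1317
D_5 = 4.6688
D_6 = 5.2758
TV_6 = 5.5280/(0.164−0.0478) = 47.5730
P₀ = Σ Dₜ/(1+r)ᵗ + TV_6/(1+r)^6 = 32.7743

R$32.77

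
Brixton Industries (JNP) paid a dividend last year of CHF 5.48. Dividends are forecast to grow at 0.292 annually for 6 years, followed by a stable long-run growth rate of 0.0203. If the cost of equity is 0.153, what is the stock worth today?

CHF 133.32

Two-stage DDM. Project D₁…D_6 at 0.292, terminal growth 0.0203, discount at r = 0.153.
D_1 = 7.0802
D_2 = 9.1476
D_3 = 11.8187
D_4 = 15.2697
D_5 = 19.7285
D_6 = 25.4892
Terminal value at t=6: TV = D_7/(r−g) = 26.0066/(0.153−0.0203) = 195.9804
P₀ = 7.0802/(1+0.153)^1 + 9.1476/(1+0.153)^2 + 11.8187/(1+0.153)^3 + 15.2697/(1+0.153)^4 + 19.7285/(1+0.153)^5 + 25.4892/(1+0.153)^6 + 195.9804/(1+0.153)^6 = 133.3159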